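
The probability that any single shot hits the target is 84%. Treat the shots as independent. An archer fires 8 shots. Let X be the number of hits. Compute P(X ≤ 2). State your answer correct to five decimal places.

0.00035

X ~ Binomial(8, 0.84); P(X ≤ 2) = Σ C(8,k) p^k (1−p)^(8−k) over k:
  k=0: C(8,0)·0.84^0·0.16^8 = 0.0000004
  k=1: C(8,1)·0.84^1·0.16^7 = 0.0000180
  k=2: C(8,2)·0.84^2·0.16^6 = 0.0003315
Total = 0.0003499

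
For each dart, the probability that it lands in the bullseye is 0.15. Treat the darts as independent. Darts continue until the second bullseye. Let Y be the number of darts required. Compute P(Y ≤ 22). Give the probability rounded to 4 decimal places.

0.8633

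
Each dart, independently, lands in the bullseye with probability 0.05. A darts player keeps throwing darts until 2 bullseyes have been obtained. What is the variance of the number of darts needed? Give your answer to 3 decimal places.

760.000

Y = total darts until the second success; negative binomial with r=2, p=0.05.
Var(Y) = r(1−p)/p² = 2·0.95 / 0.05² = 760.00000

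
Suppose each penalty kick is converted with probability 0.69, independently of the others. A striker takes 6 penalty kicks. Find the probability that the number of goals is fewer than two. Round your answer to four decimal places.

X ~ Binomial(6, 0.69); P(X ≤ 1) = Σ C(6,k) p^k (1−p)^(6−k) over k:
  k=0: C(6,0)·0.69^0·0.31^6 = 0.000888
  k=1: C(6,1)·0.69^1·0.31^5 = 0.011852
Total = 0.012740

0.0127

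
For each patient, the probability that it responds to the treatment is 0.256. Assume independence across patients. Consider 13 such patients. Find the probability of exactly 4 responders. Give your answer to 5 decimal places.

0.21450

X ~ Binomial(n=13, p=0.256).
P(X=4) = C(13,4) · p^4 · (1−p)^9
= 715 · 0.004295 · 0.069848 = 0.2144975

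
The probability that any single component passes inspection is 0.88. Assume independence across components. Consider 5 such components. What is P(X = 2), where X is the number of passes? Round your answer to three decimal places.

X ~ Binomial(n=5, p=0.88).
P(X=2) = C(5,2) · p^2 · (1−p)^3
= 10 · 0.7744 · 0.001728 = 0.01338

0.013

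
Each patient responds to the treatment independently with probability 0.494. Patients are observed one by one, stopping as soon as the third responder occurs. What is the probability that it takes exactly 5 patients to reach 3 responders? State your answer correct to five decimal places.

0.18520

Y = trial on which the third success occurs; negative binomial, r=3, p=0.494.
P(Y=5) = C(4,2) · p^3 · (1−p)^2
= 6 · 0.12055 · 0.25604 = 0.1851967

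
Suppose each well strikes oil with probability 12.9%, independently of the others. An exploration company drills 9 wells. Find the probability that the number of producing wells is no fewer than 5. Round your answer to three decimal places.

0.003

X ~ Binomial(9, 0.129); P(X ≥ 5) = Σ C(9,k) p^k (1−p)^(9−k) over k:
  k=5: C(9,5)·0.129^5·0.871^4 = 0.00259
  k=6: C(9,6)·0.129^6·0.871^3 = 0.00026
  k=7: C(9,7)·0.129^7·0.871^2 = 0.00002
  k=8: C(9,8)·0.129^8·0.871^1 = 0.00000
  k=9: C(9,9)·0.129^9·0.871^0 = 0.00000
Total = 0.00286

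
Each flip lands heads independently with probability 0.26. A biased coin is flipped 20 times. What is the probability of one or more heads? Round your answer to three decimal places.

0.998

P(at least one) = 1 − P(none) = 1 − (1 − 0.26)^20
= 1 − 0.00242 = 0.99758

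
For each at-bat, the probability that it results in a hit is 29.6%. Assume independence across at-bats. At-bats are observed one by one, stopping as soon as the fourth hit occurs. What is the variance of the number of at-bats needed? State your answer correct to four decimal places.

32.1402

Y = total at-bats until the fourth success; negative binomial with r=4, p=0.296.
Var(Y) = r(1−p)/p² = 4·0.704 / 0.296² = 32.140248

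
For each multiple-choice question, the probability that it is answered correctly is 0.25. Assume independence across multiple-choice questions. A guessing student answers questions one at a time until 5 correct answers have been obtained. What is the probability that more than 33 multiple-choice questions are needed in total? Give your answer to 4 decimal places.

0.0586

Needing more than 33 multiple-choice questions ⇔ fewer than 5 successes in the first 33. With X ~ Binomial(33, 0.25), P(Y > 33) = P(X ≤ 4).
  k=0: C(33,0)·0.25^0·0.75^33 = 0.000075
  k=1: C(33,1)·0.25^1·0.75^32 = 0.000829
  k=2: C(33,2)·0.25^2·0.75^31 = 0.004420
  k=3: C(33,3)·0.25^3·0.75^30 = 0.015224
  k=4: C(33,4)·0.25^4·0.75^29 = 0.038060
P(X ≤ 4) = 0.058608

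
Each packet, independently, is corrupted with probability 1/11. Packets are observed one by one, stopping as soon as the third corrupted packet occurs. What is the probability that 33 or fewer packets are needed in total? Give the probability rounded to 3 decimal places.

0.588

Finishing within 33 packets ⇔ at least 3 successes in the first 33. With X ~ Binomial(33, 0.090909), P(Y ≤ 33) = 1 − P(X ≤ 2).
  k=0: C(33,0)·0.090909^0·0.909091^33 = 0.04306
  k=1: C(33,1)·0.090909^1·0.909091^32 = 0.14209
  k=2: C(33,2)·0.090909^2·0.909091^31 = 0.22734
1 − 0.41248 = 0.58752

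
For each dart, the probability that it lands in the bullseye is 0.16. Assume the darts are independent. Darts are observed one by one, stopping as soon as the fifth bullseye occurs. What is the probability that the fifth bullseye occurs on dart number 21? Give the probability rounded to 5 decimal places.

Y = trial on which the fifth success occurs; negative binomial, r=5, p=0.16.
P(Y=21) = C(20,4) · p^5 · (1−p)^16
= 4845 · 0.00010486 · 0.061442 = 0.0312149

0.03121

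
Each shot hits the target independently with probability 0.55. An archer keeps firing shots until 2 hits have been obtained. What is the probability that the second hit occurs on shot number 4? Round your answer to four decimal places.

0.1838

Y = trial on which the second success occurs; negative binomial, r=2, p=0.55.
P(Y=4) = C(3,1) · p^2 · (1−p)^2
= 3 · 0.3025 · 0.2025 = 0.183769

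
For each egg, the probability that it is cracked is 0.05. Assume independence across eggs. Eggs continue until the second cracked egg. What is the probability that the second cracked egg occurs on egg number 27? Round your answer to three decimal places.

0.018

Y = trial on which the second success occurs; negative binomial, r=2, p=0.05.
P(Y=27) = C(26,1) · p^2 · (1−p)^25
= 26 · 0.0025 · 0.27739 = 0.01803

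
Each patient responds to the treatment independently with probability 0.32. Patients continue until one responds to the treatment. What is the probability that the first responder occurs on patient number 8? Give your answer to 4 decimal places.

Geometric (trials to first success), p = 0.32.
P(Y = 8) = (1−p)^7 · p = 0.06723 · 0.32 = 0.021514

0.0215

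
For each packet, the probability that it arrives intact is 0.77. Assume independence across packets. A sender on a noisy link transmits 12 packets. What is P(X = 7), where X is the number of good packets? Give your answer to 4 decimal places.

0.0818

X ~ Binomial(n=12, p=0.77).
P(X=7) = C(12,7) · p^7 · (1−p)^5
= 792 · 0.16049 · 0.00064363 = 0.081809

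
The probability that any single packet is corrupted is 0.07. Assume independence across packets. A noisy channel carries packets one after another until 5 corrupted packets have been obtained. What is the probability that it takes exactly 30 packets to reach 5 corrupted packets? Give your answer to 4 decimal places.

Y = trial on which the fifth success occurs; negative binomial, r=5, p=0.07.
P(Y=30) = C(29,4) · p^5 · (1−p)^25
= 23751 · 1.6807e-06 · 0.16296 = 0.006505

0.0065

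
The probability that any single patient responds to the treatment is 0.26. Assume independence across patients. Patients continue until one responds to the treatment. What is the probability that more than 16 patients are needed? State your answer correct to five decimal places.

Y = number of patients to the first success; geometric, p = 0.26.
P(Y > 16) = P(first 16 all fail) = (1−p)^16 = 0.0080855

0.00809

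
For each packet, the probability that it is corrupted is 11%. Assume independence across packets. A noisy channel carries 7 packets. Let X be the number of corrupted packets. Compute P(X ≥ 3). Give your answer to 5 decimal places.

0.03312

X ~ Binomial(7, 0.11); P(X ≥ 3) = Σ C(7,k) p^k (1−p)^(7−k) over k:
  k=3: C(7,3)·0.11^3·0.89^4 = 0.0292285
  k=4: C(7,4)·0.11^4·0.89^3 = 0.0036125
  k=5: C(7,5)·0.11^5·0.89^2 = 0.0002679
  k=6: C(7,6)·0.11^6·0.89^1 = 0.0000110
  k=7: C(7,7)·0.11^7·0.89^0 = 0.0000002
Total = 0.0331201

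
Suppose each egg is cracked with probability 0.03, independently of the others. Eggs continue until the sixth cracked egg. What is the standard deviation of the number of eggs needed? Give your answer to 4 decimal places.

80.4156

Y = total eggs until the sixth success; negative binomial with r=6, p=0.03.
SD(Y) = √[r(1−p)/p²] = √(6466.666667) = 80.415587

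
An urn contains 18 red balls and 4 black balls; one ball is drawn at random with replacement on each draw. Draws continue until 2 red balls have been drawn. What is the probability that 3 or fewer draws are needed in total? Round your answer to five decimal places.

Finishing within 3 draws ⇔ at least 2 successes in the first 3. With X ~ Binomial(3, 0.818182), P(Y ≤ 3) = 1 − P(X ≤ 1).
  k=0: C(3,0)·0.818182^0·0.181818^3 = 0.0060105
  k=1: C(3,1)·0.818182^1·0.181818^2 = 0.0811420
1 − 0.0871525 = 0.9128475

0.91285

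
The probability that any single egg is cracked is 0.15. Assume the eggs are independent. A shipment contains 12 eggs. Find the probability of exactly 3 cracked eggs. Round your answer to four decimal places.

0.1720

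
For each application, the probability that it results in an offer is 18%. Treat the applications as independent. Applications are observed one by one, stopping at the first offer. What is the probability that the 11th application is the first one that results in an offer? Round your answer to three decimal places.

Geometric (trials to first success), p = 0.18.
P(Y = 11) = (1−p)^10 · p = 0.13745 · 0.18 = 0.02474

0.025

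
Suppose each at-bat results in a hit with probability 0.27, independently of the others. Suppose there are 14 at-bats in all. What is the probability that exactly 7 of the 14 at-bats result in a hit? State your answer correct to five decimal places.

0.03966

X ~ Binomial(n=14, p=0.27).
P(X=7) = C(14,7) · p^7 · (1−p)^7
= 3432 · 0.0001046 · 0.11047 = 0.0396601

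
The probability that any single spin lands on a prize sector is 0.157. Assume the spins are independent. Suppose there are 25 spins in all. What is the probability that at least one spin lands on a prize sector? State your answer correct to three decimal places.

P(at least one) = 1 − P(none) = 1 − (1 − 0.157)^25
= 1 − 0.01399 = 0.98601

0.986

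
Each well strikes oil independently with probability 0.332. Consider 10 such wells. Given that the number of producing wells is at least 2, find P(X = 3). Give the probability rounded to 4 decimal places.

0.2914

X ~ Binomial(10, 0.332). Want P(X=3 | X≥2) = P(X=3) / P(X≥2).
P(X=3) = C(10,3)·0.332^3·0.668^7 = 0.260634
P(X≥2) = 1 − 0.017691 − 0.087928 = 0.894381
Ratio = 0.260634 / 0.894381 = 0.291413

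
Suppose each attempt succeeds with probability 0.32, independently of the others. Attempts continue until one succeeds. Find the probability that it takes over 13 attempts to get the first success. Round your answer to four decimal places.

Y = number of attempts to the first success; geometric, p = 0.32.
P(Y > 13) = P(first 13 all fail) = (1−p)^13 = 0.006647

0.0066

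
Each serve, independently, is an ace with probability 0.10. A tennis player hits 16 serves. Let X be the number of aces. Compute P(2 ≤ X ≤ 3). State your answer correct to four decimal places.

0.4169

X ~ Binomial(16, 0.10); P(2 ≤ X ≤ 3) = Σ C(16,k) p^k (1−p)^(16−k) over k:
  k=2: C(16,2)·0.10^2·0.90^14 = 0.274522
  k=3: C(16,3)·0.10^3·0.90^13 = 0.142344
Total = 0.416866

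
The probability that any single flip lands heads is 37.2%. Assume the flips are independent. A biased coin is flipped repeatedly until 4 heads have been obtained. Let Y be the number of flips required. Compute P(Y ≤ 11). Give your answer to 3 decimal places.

0.634

Finishing within 11 flips ⇔ at least 4 successes in the first 11. With X ~ Binomial(11, 0.372), P(Y ≤ 11) = 1 − P(X ≤ 3).
  k=0: C(11,0)·0.372^0·0.628^11 = 0.00599
  k=1: C(11,1)·0.372^1·0.628^10 = 0.03904
  k=2: C(11,2)·0.372^2·0.628^9 = 0.11563
  k=3: C(11,3)·0.372^3·0.628^8 = 0.20549
1 − 0.36616 = 0.63384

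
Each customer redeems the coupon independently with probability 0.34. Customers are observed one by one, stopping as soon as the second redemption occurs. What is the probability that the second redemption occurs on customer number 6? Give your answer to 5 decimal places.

0.10967

Y = trial on which the second success occurs; negative binomial, r=2, p=0.34.
P(Y=6) = C(5,1) · p^2 · (1−p)^4
= 5 · 0.1156 · 0.18975 = 0.1096740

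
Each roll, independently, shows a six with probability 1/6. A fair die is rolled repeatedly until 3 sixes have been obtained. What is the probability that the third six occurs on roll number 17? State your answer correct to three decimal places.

Y = trial on which the third success occurs; negative binomial, r=3, p=0.166667.
P(Y=17) = C(16,2) · p^3 · (1−p)^14
= 120 · 0.0046296 · 0.077887 = 0.04327

0.043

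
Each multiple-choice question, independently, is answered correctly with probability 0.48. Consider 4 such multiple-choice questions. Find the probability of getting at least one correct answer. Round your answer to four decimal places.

P(at least one) = 1 − P(none) = 1 − (1 − 0.48)^4
= 1 − 0.073116 = 0.926884

0.9269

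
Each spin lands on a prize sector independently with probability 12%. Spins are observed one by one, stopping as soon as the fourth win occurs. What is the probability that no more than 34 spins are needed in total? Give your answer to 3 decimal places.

Finishing within 34 spins ⇔ at least 4 successes in the first 34. With X ~ Binomial(34, 0.12), P(Y ≤ 34) = 1 − P(X ≤ 3).
  k=0: C(34,0)·0.12^0·0.88^34 = 0.01295
  k=1: C(34,1)·0.12^1·0.88^33 = 0.06006
  k=2: C(34,2)·0.12^2·0.88^32 = 0.13514
  k=3: C(34,3)·0.12^3·0.88^31 = 0.19656
1 − 0.40471 = 0.59529

0.595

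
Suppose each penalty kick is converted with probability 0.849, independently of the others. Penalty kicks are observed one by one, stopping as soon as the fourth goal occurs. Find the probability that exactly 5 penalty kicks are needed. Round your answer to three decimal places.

Y = trial on which the fourth success occurs; negative binomial, r=4, p=0.849.
P(Y=5) = C(4,3) · p^4 · (1−p)^1
= 4 · 0.51955 · 0.151 = 0.31381

0.314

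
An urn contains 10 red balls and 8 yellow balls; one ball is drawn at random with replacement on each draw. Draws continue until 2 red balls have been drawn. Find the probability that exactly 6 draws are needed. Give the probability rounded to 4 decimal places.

0.0602

Y = trial on which the second success occurs; negative binomial, r=2, p=0.555556.
P(Y=6) = C(5,1) · p^2 · (1−p)^4
= 5 · 0.30864 · 0.039018 = 0.060214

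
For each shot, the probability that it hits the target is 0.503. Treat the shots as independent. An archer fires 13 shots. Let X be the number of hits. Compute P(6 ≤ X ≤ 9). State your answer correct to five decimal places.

X ~ Binomial(13, 0.503); P(6 ≤ X ≤ 9) = Σ C(13,k) p^k (1−p)^(13−k) over k:
  k=6: C(13,6)·0.503^6·0.497^7 = 0.2081708
  k=7: C(13,7)·0.503^7·0.497^6 = 0.2106840
  k=8: C(13,8)·0.503^8·0.497^5 = 0.1599206
  k=9: C(13,9)·0.503^9·0.497^4 = 0.0899173
Total = 0.6686928

0.66869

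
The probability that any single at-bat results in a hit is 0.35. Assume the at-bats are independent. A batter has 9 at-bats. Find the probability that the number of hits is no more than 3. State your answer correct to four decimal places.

0.6089

X ~ Binomial(9, 0.35); P(X ≤ 3) = Σ C(9,k) p^k (1−p)^(9−k) over k:
  k=0: C(9,0)·0.35^0·0.65^9 = 0.020712
  k=1: C(9,1)·0.35^1·0.65^8 = 0.100373
  k=2: C(9,2)·0.35^2·0.65^7 = 0.216188
  k=3: C(9,3)·0.35^3·0.65^6 = 0.271621
Total = 0.608894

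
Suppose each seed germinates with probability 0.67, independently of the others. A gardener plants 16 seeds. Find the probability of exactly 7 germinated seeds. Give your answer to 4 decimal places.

0.0322

X ~ Binomial(n=16, p=0.67).
P(X=7) = C(16,7) · p^7 · (1−p)^9
= 11440 · 0.060607 · 4.6411e-05 = 0.032179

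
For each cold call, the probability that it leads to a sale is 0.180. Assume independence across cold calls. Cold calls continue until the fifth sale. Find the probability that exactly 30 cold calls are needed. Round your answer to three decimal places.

Y = trial on which the fifth success occurs; negative binomial, r=5, p=0.18.
P(Y=30) = C(29,4) · p^5 · (1−p)^25
= 23751 · 0.00018896 · 0.007004 = 0.03143

0.031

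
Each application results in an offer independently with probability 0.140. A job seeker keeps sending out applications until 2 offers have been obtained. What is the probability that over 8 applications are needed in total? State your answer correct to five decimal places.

0.68890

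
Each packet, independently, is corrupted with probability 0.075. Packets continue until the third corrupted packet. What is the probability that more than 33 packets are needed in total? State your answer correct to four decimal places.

Needing more than 33 packets ⇔ fewer than 3 successes in the first 33. With X ~ Binomial(33, 0.075), P(Y > 33) = P(X ≤ 2).
  k=0: C(33,0)·0.075^0·0.925^33 = 0.076327
  k=1: C(33,1)·0.075^1·0.925^32 = 0.204226
  k=2: C(33,2)·0.075^2·0.925^31 = 0.264942
P(X ≤ 2) = 0.545494

0.5455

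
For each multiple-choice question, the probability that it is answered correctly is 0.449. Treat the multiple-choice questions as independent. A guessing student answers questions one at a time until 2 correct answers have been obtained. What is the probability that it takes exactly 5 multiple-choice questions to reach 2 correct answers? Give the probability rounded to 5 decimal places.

Y = trial on which the second success occurs; negative binomial, r=2, p=0.449.
P(Y=5) = C(4,1) · p^2 · (1−p)^3
= 4 · 0.2016 · 0.16728 = 0.1348986

0.13490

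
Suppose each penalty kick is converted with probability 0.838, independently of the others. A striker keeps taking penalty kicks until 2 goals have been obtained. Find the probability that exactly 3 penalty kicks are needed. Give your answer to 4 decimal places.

Y = trial on which the second success occurs; negative binomial, r=2, p=0.838.
P(Y=3) = C(2,1) · p^2 · (1−p)^1
= 2 · 0.70224 · 0.162 = 0.227527

0.2275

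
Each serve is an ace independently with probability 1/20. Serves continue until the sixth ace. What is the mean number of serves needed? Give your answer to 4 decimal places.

120.0000

Y = total serves until the sixth success; negative binomial with r=6, p=0.05.
E[Y] = r / p = 6 / 0.05 = 120.000000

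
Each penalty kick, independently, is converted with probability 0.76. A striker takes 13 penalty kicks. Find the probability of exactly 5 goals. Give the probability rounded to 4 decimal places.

0.0036

X ~ Binomial(n=13, p=0.76).
P(X=5) = C(13,5) · p^5 · (1−p)^8
= 1287 · 0.25355 · 1.1008e-05 = 0.003592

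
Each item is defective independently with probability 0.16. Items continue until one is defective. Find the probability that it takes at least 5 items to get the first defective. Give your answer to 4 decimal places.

Y = number of items to the first success; geometric, p = 0.16.
P(Y > 4) = P(first 4 all fail) = (1−p)^4 = 0.497871

0.4979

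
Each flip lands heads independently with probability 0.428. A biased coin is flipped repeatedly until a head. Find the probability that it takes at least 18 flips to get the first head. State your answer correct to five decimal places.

0.00008

Y = number of flips to the first success; geometric, p = 0.428.
P(Y > 17) = P(first 17 all fail) = (1−p)^17 = 0.0000751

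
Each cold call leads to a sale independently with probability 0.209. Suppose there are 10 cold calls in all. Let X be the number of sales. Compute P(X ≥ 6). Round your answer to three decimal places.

X ~ Binomial(10, 0.209); P(X ≥ 6) = Σ C(10,k) p^k (1−p)^(10−k) over k:
  k=6: C(10,6)·0.209^6·0.791^4 = 0.00685
  k=7: C(10,7)·0.209^7·0.791^3 = 0.00103
  k=8: C(10,8)·0.209^8·0.791^2 = 0.00010
  k=9: C(10,9)·0.209^9·0.791^1 = 0.00001
  k=10: C(10,10)·0.209^10·0.791^0 = 0.00000
Total = 0.00799

0.008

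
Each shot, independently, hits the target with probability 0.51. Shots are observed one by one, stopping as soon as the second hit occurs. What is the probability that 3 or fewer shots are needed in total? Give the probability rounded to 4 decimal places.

0.5150

Finishing within 3 shots ⇔ at least 2 successes in the first 3. With X ~ Binomial(3, 0.51), P(Y ≤ 3) = 1 − P(X ≤ 1).
  k=0: C(3,0)·0.51^0·0.49^3 = 0.117649
  k=1: C(3,1)·0.51^1·0.49^2 = 0.367353
1 − 0.485002 = 0.514998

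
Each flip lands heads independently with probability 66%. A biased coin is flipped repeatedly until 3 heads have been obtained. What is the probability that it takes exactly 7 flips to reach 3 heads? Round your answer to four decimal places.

0.0576

Y = trial on which the third success occurs; negative binomial, r=3, p=0.66.
P(Y=7) = C(6,2) · p^3 · (1−p)^4
= 15 · 0.2875 · 0.013363 = 0.057629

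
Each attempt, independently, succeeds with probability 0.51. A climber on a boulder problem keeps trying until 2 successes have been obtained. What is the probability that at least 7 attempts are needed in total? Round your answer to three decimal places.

Needing more than 6 attempts ⇔ fewer than 2 successes in the first 6. With X ~ Binomial(6, 0.51), P(Y > 6) = P(X ≤ 1).
  k=0: C(6,0)·0.51^0·0.49^6 = 0.01384
  k=1: C(6,1)·0.51^1·0.49^5 = 0.08644
P(X ≤ 1) = 0.10028

0.100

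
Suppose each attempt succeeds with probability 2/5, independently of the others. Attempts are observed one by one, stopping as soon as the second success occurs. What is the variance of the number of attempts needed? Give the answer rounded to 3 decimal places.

7.500

Y = total attempts until the second success; negative binomial with r=2, p=0.40.
Var(Y) = r(1−p)/p² = 2·0.60 / 0.40² = 7.50000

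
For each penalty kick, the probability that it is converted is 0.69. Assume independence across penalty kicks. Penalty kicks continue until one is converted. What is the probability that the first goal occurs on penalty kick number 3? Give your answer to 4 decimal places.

0.0663

Geometric (trials to first success), p = 0.69.
P(Y = 3) = (1−p)^2 · p = 0.0961 · 0.69 = 0.066309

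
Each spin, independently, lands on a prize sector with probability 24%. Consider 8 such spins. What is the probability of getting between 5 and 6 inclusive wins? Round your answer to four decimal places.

0.0227

X ~ Binomial(8, 0.24); P(5 ≤ X ≤ 6) = Σ C(8,k) p^k (1−p)^(8−k) over k:
  k=5: C(8,5)·0.24^5·0.76^3 = 0.019574
  k=6: C(8,6)·0.24^6·0.76^2 = 0.003091
Total = 0.022665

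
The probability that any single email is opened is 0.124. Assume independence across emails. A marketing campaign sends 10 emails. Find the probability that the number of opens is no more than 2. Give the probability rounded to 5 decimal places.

0.88270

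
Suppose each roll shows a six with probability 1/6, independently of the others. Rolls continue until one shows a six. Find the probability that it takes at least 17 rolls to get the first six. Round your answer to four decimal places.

Y = number of rolls to the first success; geometric, p = 0.166667.
P(Y > 16) = P(first 16 all fail) = (1−p)^16 = 0.054088

0.0541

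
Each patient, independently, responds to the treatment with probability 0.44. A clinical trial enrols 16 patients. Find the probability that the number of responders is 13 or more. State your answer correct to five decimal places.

X ~ Binomial(16, 0.44); P(X ≥ 13) = Σ C(16,k) p^k (1−p)^(16−k) over k:
  k=13: C(16,13)·0.44^13·0.56^3 = 0.0022784
  k=14: C(16,14)·0.44^14·0.56^2 = 0.0003836
  k=15: C(16,15)·0.44^15·0.56^1 = 0.0000402
  k=16: C(16,16)·0.44^16·0.56^0 = 0.0000020
Total = 0.0027042

0.00270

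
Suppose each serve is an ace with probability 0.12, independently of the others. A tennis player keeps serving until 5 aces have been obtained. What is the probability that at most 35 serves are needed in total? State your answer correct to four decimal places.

Finishing within 35 serves ⇔ at least 5 successes in the first 35. With X ~ Binomial(35, 0.12), P(Y ≤ 35) = 1 − P(X ≤ 4).
  k=0: C(35,0)·0.12^0·0.88^35 = 0.011400
  k=1: C(35,1)·0.12^1·0.88^34 = 0.054408
  k=2: C(35,2)·0.12^2·0.88^33 = 0.126127
  k=3: C(35,3)·0.12^3·0.88^32 = 0.189190
  k=4: C(35,4)·0.12^4·0.88^31 = 0.206389
1 − 0.587514 = 0.412486

0.4125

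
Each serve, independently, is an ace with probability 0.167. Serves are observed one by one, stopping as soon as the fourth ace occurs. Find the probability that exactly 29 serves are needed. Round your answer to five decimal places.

Y = trial on which the fourth success occurs; negative binomial, r=4, p=0.167.
P(Y=29) = C(28,3) · p^4 · (1−p)^25
= 3276 · 0.0007778 · 0.010378 = 0.0264445

0.02644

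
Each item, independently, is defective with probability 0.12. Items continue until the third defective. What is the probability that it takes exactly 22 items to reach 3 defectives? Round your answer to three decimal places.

0.032

Y = trial on which the third success occurs; negative binomial, r=3, p=0.12.
P(Y=22) = C(21,2) · p^3 · (1−p)^19
= 210 · 0.001728 · 0.08814 = 0.03198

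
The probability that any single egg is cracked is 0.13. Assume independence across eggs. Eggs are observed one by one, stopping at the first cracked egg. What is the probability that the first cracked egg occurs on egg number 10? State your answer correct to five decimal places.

0.03712

Geometric (trials to first success), p = 0.13.
P(Y = 10) = (1−p)^9 · p = 0.28554 · 0.13 = 0.0371207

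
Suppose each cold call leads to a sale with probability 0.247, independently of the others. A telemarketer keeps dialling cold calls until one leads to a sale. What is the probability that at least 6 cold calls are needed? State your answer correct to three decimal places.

0.242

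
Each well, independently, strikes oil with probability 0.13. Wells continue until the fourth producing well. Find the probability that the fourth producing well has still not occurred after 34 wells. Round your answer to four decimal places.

Needing more than 34 wells ⇔ fewer than 4 successes in the first 34. With X ~ Binomial(34, 0.13), P(Y > 34) = P(X ≤ 3).
  k=0: C(34,0)·0.13^0·0.87^34 = 0.008783
  k=1: C(34,1)·0.13^1·0.87^33 = 0.044623
  k=2: C(34,2)·0.13^2·0.87^32 = 0.110018
  k=3: C(34,3)·0.13^3·0.87^31 = 0.175355
P(X ≤ 3) = 0.338780

0.3388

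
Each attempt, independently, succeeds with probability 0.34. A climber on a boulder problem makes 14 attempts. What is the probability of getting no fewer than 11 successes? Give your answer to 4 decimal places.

0.0008

X ~ Binomial(14, 0.34); P(X ≥ 11) = Σ C(14,k) p^k (1−p)^(14−k) over k:
  k=11: C(14,11)·0.34^11·0.66^3 = 0.000735
  k=12: C(14,12)·0.34^12·0.66^2 = 0.000095
  k=13: C(14,13)·0.34^13·0.66^1 = 0.000007
  k=14: C(14,14)·0.34^14·0.66^0 = 0.000000
Total = 0.000837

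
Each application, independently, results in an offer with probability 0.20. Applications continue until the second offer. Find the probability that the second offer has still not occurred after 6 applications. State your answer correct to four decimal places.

0.6554

Needing more than 6 applications ⇔ fewer than 2 successes in the first 6. With X ~ Binomial(6, 0.20), P(Y > 6) = P(X ≤ 1).
  k=0: C(6,0)·0.20^0·0.80^6 = 0.262144
  k=1: C(6,1)·0.20^1·0.80^5 = 0.393216
P(X ≤ 1) = 0.655360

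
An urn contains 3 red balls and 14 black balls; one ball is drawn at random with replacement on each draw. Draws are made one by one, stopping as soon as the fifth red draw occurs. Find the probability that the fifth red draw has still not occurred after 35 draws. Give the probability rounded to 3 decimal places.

0.236

Needing more than 35 draws ⇔ fewer than 5 successes in the first 35. With X ~ Binomial(35, 0.176471), P(Y > 35) = P(X ≤ 4).
  k=0: C(35,0)·0.176471^0·0.823529^35 = 0.00112
  k=1: C(35,1)·0.176471^1·0.823529^34 = 0.00839
  k=2: C(35,2)·0.176471^2·0.823529^33 = 0.03057
  k=3: C(35,3)·0.176471^3·0.823529^32 = 0.07205
  k=4: C(35,4)·0.176471^4·0.823529^31 = 0.12352
P(X ≤ 4) = 0.23565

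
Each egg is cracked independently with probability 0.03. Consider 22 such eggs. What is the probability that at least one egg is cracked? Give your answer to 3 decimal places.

P(at least one) = 1 − P(none) = 1 − (1 − 0.03)^22
= 1 − 0.51166 = 0.48834

0.488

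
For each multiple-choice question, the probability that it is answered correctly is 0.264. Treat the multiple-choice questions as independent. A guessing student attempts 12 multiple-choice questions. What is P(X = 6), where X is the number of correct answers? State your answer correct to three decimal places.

0.050

X ~ Binomial(n=12, p=0.264).
P(X=6) = C(12,6) · p^6 · (1−p)^6
= 924 · 0.00033855 · 0.15895 = 0.04972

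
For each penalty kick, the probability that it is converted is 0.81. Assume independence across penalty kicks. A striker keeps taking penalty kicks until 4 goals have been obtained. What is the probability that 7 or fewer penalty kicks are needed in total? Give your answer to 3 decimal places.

Finishing within 7 penalty kicks ⇔ at least 4 successes in the first 7. With X ~ Binomial(7, 0.81), P(Y ≤ 7) = 1 − P(X ≤ 3).
  k=0: C(7,0)·0.81^0·0.19^7 = 0.00001
  k=1: C(7,1)·0.81^1·0.19^6 = 0.00027
  k=2: C(7,2)·0.81^2·0.19^5 = 0.00341
  k=3: C(7,3)·0.81^3·0.19^4 = 0.02424
1 − 0.02793 = 0.97207

0.972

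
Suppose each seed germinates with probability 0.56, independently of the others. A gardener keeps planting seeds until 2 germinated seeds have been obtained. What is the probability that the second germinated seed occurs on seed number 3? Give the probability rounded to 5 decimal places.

0.27597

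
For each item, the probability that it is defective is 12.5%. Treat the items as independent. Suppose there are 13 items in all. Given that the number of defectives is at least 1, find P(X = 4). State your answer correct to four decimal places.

X ~ Binomial(13, 0.125). Want P(X=4 | X≥1) = P(X=4) / P(X≥1).
P(X=4) = C(13,4)·0.125^4·0.875^9 = 0.052483
P(X≥1) = 1 − 0.176240 = 0.823760
Ratio = 0.052483 / 0.823760 = 0.063712

0.0637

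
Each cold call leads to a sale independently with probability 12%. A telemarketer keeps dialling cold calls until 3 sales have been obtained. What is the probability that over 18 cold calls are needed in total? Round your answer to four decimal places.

0.6310

Needing more than 18 cold calls ⇔ fewer than 3 successes in the first 18. With X ~ Binomial(18, 0.12), P(Y > 18) = P(X ≤ 2).
  k=0: C(18,0)·0.12^0·0.88^18 = 0.100159
  k=1: C(18,1)·0.12^1·0.88^17 = 0.245844
  k=2: C(18,2)·0.12^2·0.88^16 = 0.284955
P(X ≤ 2) = 0.630958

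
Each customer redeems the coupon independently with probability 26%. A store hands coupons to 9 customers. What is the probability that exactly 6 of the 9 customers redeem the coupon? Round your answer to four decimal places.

0.0105

X ~ Binomial(n=9, p=0.26).
P(X=6) = C(9,6) · p^6 · (1−p)^3
= 84 · 0.00030892 · 0.40522 = 0.010515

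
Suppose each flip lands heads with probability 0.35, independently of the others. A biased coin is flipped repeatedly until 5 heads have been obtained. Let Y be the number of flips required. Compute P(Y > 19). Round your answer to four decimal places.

Needing more than 19 flips ⇔ fewer than 5 successes in the first 19. With X ~ Binomial(19, 0.35), P(Y > 19) = P(X ≤ 4).
  k=0: C(19,0)·0.35^0·0.65^19 = 0.000279
  k=1: C(19,1)·0.35^1·0.65^18 = 0.002853
  k=2: C(19,2)·0.35^2·0.65^17 = 0.013825
  k=3: C(19,3)·0.35^3·0.65^16 = 0.042183
  k=4: C(19,4)·0.35^4·0.65^15 = 0.090857
P(X ≤ 4) = 0.149996

0.1500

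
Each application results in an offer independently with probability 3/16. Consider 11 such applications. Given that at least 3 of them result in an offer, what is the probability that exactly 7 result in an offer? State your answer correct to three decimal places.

0.003

X ~ Binomial(11, 0.1875). Want P(X=7 | X≥3) = P(X=7) / P(X≥3).
P(X=7) = C(11,7)·0.1875^7·0.8125^4 = 0.00117
P(X≥3) = 1 − 0.10187 − 0.25860 − 0.29838 = 0.34114
Ratio = 0.00117 / 0.34114 = 0.00343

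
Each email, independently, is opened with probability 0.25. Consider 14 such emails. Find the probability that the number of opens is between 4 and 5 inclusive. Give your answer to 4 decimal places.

0.3670

X ~ Binomial(14, 0.25); P(4 ≤ X ≤ 5) = Σ C(14,k) p^k (1−p)^(14−k) over k:
  k=4: C(14,4)·0.25^4·0.75^10 = 0.220195
  k=5: C(14,5)·0.25^5·0.75^9 = 0.146796
Total = 0.366991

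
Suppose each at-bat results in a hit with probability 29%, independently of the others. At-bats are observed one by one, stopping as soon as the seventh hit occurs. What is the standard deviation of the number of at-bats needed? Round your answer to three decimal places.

7.687

Y = total at-bats until the seventh success; negative binomial with r=7, p=0.29.
SD(Y) = √[r(1−p)/p²] = √(59.09631) = 7.68741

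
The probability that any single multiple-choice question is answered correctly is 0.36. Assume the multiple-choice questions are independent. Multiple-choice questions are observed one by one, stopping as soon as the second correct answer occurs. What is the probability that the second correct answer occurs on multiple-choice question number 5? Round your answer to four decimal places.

0.1359

Y = trial on which the second success occurs; negative binomial, r=2, p=0.36.
P(Y=5) = C(4,1) · p^2 · (1−p)^3
= 4 · 0.1296 · 0.26214 = 0.135895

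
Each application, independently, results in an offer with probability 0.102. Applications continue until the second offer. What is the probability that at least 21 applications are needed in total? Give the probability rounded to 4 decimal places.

0.3805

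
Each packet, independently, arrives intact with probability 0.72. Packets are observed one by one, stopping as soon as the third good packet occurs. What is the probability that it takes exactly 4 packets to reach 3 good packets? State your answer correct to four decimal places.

0.3135

Y = trial on which the third success occurs; negative binomial, r=3, p=0.72.
P(Y=4) = C(3,2) · p^3 · (1−p)^1
= 3 · 0.37325 · 0.28 = 0.313528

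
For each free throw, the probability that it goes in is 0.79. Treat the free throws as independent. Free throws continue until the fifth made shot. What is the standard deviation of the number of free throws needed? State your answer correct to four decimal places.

Y = total free throws until the fifth success; negative binomial with r=5, p=0.79.
SD(Y) = √[r(1−p)/p²] = √(1.682423) = 1.297082

1.2971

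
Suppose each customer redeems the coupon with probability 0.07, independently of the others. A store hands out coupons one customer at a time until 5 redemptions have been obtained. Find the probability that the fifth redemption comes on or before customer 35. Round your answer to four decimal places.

Finishing within 35 customers ⇔ at least 5 successes in the first 35. With X ~ Binomial(35, 0.07), P(Y ≤ 35) = 1 − P(X ≤ 4).
  k=0: C(35,0)·0.07^0·0.93^35 = 0.078868
  k=1: C(35,1)·0.07^1·0.93^34 = 0.207772
  k=2: C(35,2)·0.07^2·0.93^33 = 0.265858
  k=3: C(35,3)·0.07^3·0.93^32 = 0.220119
  k=4: C(35,4)·0.07^4·0.93^31 = 0.132545
1 − 0.905163 = 0.094837

0.0948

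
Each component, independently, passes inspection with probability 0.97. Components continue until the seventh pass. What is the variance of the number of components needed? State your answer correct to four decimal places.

Y = total components until the seventh success; negative binomial with r=7, p=0.97.
Var(Y) = r(1−p)/p² = 7·0.03 / 0.97² = 0.223191

0.2232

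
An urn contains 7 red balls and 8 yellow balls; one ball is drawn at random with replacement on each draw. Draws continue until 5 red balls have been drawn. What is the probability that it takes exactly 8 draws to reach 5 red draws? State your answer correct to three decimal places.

0.118

Y = trial on which the fifth success occurs; negative binomial, r=5, p=0.466667.
P(Y=8) = C(7,4) · p^5 · (1−p)^3
= 35 · 0.022133 · 0.1517 = 0.11752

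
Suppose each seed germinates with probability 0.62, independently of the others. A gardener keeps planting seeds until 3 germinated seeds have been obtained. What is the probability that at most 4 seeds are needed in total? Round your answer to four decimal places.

0.5100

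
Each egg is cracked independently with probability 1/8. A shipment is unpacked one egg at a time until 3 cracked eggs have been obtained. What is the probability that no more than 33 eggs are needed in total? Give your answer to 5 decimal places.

0.79887

Finishing within 33 eggs ⇔ at least 3 successes in the first 33. With X ~ Binomial(33, 0.125), P(Y ≤ 33) = 1 − P(X ≤ 2).
  k=0: C(33,0)·0.125^0·0.875^33 = 0.0121974
  k=1: C(33,1)·0.125^1·0.875^32 = 0.0575018
  k=2: C(33,2)·0.125^2·0.875^31 = 0.1314327
1 − 0.2011319 = 0.7988681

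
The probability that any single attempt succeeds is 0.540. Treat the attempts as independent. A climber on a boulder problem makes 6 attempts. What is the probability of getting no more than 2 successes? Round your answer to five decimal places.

X ~ Binomial(6, 0.54); P(X ≤ 2) = Σ C(6,k) p^k (1−p)^(6−k) over k:
  k=0: C(6,0)·0.54^0·0.46^6 = 0.0094743
  k=1: C(6,1)·0.54^1·0.46^5 = 0.0667320
  k=2: C(6,2)·0.54^2·0.46^4 = 0.1958439
Total = 0.2720502

0.27205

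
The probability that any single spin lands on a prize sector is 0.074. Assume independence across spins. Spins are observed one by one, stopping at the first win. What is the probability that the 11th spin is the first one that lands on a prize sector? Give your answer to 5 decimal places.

0.03430

Geometric (trials to first success), p = 0.074.
P(Y = 11) = (1−p)^10 · p = 0.46356 · 0.074 = 0.0343037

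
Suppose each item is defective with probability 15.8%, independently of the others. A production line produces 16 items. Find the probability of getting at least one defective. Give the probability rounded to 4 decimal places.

P(at least one) = 1 − P(none) = 1 − (1 − 0.158)^16
= 1 − 0.063825 = 0.936175

0.9362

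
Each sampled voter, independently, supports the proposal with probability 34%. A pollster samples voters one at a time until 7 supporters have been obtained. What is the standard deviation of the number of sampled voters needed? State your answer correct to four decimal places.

6.3218

Y = total sampled voters until the seventh success; negative binomial with r=7, p=0.34.
SD(Y) = √[r(1−p)/p²] = √(39.965398) = 6.321819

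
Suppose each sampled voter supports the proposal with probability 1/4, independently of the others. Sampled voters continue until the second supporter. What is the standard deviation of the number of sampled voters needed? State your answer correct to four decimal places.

Y = total sampled voters until the second success; negative binomial with r=2, p=0.25.
SD(Y) = √[r(1−p)/p²] = √(24.000000) = 4.898979

4.8990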